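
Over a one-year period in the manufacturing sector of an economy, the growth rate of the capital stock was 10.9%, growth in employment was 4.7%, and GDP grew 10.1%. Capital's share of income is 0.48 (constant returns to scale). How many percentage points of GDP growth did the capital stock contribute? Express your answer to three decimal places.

Contribution = share × growth = 0.48 × 10.9 = 5.232 pp.

5.232 pp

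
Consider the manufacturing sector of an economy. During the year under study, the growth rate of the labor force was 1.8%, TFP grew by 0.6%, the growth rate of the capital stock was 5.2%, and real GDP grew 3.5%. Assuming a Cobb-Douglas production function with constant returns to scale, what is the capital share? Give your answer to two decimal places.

α = 0.32

gY = gA + α·gK + (1−α)·gL, so gY − gA − gL = α(gK − gL).
3.5 − 0.6 − 1.8 = α × (5.2 − 1.8).
1.1 = 3.4 α, so α = 0.3235.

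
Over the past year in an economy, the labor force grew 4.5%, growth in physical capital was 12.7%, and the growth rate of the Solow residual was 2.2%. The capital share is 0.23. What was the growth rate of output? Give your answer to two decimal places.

8.59%

Labor's share = 1 − 0.23 = 0.77.
Physical capital: 0.23 × 12.7 = 2.921 pp.
The labor force: 0.77 × 4.5 = 3.465 pp.
Output growth = 2.2 + 6.386 = 8.586%.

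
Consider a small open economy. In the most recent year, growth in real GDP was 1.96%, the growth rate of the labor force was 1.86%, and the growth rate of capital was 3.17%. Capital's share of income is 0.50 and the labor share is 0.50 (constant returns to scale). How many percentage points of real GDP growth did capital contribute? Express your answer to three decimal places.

Contribution = share × growth = 0.5 × 3.17 = 1.585 pp.

1.585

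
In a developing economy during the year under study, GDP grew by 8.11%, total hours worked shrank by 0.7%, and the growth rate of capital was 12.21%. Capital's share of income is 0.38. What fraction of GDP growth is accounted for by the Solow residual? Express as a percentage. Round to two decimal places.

The Solow residual accounted for 48.14% of growth.

Labor's share = 1 − 0.38 = 0.62.
Capital: 0.38 × 12.21 = 4.6398 pp.
Total hours worked: 0.62 × (-0.7) = -0.434 pp.
TFP growth = 8.11 − 4.2058 = 3.9042%.
TFP share of growth = 3.9042 / 8.11 × 100 = 48.1406%.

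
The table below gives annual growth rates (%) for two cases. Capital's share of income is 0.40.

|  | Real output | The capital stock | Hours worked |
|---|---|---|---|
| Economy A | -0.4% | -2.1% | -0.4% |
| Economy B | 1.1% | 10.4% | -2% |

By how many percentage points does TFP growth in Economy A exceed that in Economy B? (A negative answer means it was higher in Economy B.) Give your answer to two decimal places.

2.54 percentage points

Labor's share = 1 − 0.4 = 0.6.
Economy A: TFP = -0.4 + 0.84 + 0.24 = 0.68%.
Economy B: TFP = 1.1 − 4.16 + 1.2 = -1.86%.
Difference = 0.68 − (-1.86) = 2.54 pp.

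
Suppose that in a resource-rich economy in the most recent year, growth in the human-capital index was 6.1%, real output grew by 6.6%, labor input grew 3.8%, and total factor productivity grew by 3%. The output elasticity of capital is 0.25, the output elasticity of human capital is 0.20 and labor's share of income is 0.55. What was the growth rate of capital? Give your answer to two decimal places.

Labor's share = 1 − 0.25 − 0.2 = 0.55.
gY = gA + 0.2×6.1 + 0.55×3.8 + 0.25×g.
0.25×g = 6.6 − 3 − 3.31 = 0.29.
g = 0.29 / 0.25 = 1.16%.

1.16%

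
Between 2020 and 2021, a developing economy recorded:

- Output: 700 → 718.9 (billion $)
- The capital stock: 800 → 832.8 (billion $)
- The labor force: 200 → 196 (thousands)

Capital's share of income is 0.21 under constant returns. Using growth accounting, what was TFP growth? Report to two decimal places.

Output growth = (718.9 − 700) / 700 = 2.7%.
The capital stock growth = (832.8 − 800) / 800 = 4.1%.
The labor force growth = (196 − 200) / 200 = -2%.
Labor's share = 1 − 0.21 = 0.79.
The capital stock: 0.21 × 4.1 = 0.861 pp.
The labor force: 0.79 × (-2) = -1.58 pp.
TFP growth = 2.7 + 0.719 = 3.419%.

TFP grew 3.42%.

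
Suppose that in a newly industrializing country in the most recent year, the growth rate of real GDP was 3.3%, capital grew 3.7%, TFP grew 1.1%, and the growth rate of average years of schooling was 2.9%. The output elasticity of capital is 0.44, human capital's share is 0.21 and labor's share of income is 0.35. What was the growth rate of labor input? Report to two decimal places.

Labor's share = 1 − 0.44 − 0.21 = 0.35.
gY = gA + 0.44×3.7 + 0.21×2.9 + 0.35×g.
0.35×g = 3.3 − 1.1 − 2.237 = -0.037.
g = -0.037 / 0.35 = -0.1057%.

-0.11%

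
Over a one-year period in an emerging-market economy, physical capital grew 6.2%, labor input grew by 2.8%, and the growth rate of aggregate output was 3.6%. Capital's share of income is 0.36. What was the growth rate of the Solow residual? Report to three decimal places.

-0.424%

Labor's share = 1 − 0.36 = 0.64.
Physical capital: 0.36 × 6.2 = 2.232 pp.
Labor input: 0.64 × 2.8 = 1.792 pp.
TFP growth = 3.6 − 4.024 = -0.424%.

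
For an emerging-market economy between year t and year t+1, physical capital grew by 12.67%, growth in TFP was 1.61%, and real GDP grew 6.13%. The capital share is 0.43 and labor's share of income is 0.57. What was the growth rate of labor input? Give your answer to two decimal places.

Labor's share = 1 − 0.43 = 0.57.
gY = gA + 0.43×12.67 + 0.57×g.
0.57×g = 6.13 − 1.61 − 5.4481 = -0.9281.
g = -0.9281 / 0.57 = -1.6282%.

-1.63%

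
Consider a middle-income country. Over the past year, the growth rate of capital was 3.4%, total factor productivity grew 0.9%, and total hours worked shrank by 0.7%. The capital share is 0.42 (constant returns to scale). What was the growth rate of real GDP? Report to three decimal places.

1.922%

Labor's share = 1 − 0.42 = 0.58.
Capital: 0.42 × 3.4 = 1.428 pp.
Total hours worked: 0.58 × (-0.7) = -0.406 pp.
Output growth = 0.9 + 1.022 = 1.922%.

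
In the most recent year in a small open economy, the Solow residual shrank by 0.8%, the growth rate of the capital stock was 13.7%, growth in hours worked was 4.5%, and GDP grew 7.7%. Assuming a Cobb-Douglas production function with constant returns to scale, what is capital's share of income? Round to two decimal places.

gY = gA + α·gK + (1−α)·gL, so gY − gA − gL = α(gK − gL).
7.7 + 0.8 − 4.5 = α × (13.7 − 4.5).
4 = 9.2 α, so α = 0.4348.

Capital's share of income is 0.43.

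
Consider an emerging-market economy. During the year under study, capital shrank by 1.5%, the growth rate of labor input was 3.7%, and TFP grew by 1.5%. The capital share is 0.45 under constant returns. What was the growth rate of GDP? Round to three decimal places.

2.860%

Labor's share = 1 − 0.45 = 0.55.
Capital: 0.45 × (-1.5) = -0.675 pp.
Labor input: 0.55 × 3.7 = 2.035 pp.
Output growth = 1.5 + 1.36 = 2.86%.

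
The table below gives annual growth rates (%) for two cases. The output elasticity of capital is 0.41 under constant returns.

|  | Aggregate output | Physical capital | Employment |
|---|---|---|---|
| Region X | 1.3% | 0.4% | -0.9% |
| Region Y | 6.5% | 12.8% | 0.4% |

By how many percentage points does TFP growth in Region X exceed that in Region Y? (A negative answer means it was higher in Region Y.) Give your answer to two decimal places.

Labor's share = 1 − 0.41 = 0.59.
Region X: TFP = 1.3 − 0.164 + 0.531 = 1.667%.
Region Y: TFP = 6.5 − 5.248 − 0.236 = 1.016%.
Difference = 1.667 − (1.016) = 0.651 pp.

0.65 percentage points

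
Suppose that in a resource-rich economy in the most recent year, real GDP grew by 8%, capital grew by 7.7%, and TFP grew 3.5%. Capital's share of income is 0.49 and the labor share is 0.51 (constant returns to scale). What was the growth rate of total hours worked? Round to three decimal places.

1.425%

Labor's share = 1 − 0.49 = 0.51.
gY = gA + 0.49×7.7 + 0.51×g.
0.51×g = 8 − 3.5 − 3.773 = 0.727.
g = 0.727 / 0.51 = 1.42549%.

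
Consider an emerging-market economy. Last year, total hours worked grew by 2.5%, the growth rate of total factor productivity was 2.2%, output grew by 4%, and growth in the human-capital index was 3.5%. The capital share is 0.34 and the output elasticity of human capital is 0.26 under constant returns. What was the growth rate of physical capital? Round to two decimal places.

-0.32%

Labor's share = 1 − 0.34 − 0.26 = 0.4.
gY = gA + 0.26×3.5 + 0.4×2.5 + 0.34×g.
0.34×g = 4 − 2.2 − 1.91 = -0.11.
g = -0.11 / 0.34 = -0.3235%.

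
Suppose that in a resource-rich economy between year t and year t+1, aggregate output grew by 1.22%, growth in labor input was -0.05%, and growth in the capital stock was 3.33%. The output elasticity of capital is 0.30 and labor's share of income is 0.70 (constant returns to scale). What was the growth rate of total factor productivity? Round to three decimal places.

0.256%

Labor's share = 1 − 0.3 = 0.7.
The capital stock: 0.3 × 3.33 = 0.999 pp.
Labor input: 0.7 × (-0.05) = -0.035 pp.
TFP growth = 1.22 − 0.964 = 0.256%.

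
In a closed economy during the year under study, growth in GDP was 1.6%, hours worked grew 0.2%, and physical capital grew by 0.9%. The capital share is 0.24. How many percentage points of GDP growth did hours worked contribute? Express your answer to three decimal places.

0.152 pp

Labor's share = 1 − 0.24 = 0.76.
Contribution = share × growth = 0.76 × 0.2 = 0.152 pp.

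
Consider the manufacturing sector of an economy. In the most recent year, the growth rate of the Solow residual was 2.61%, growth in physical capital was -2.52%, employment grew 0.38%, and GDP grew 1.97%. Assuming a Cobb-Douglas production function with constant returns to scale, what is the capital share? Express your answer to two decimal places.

0.35

gY = gA + α·gK + (1−α)·gL, so gY − gA − gL = α(gK − gL).
1.97 − 2.61 − 0.38 = α × (-2.52 − 0.38).
-1.02 = -2.9 α, so α = 0.3517.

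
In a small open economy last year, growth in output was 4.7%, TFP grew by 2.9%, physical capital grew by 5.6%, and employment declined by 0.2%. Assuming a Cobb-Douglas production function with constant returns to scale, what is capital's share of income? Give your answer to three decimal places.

0.345

gY = gA + α·gK + (1−α)·gL, so gY − gA − gL = α(gK − gL).
4.7 − 2.9 + 0.2 = α × (5.6 − (-0.2)).
2 = 5.8 α, so α = 0.34483.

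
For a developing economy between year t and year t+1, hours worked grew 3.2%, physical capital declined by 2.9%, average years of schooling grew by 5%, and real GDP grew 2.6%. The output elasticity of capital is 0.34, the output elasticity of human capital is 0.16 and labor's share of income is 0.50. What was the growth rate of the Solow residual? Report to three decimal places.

1.186%

Labor's share = 1 − 0.34 − 0.16 = 0.5.
Physical capital: 0.34 × (-2.9) = -0.986 pp.
Average years of schooling: 0.16 × 5 = 0.8 pp.
Hours worked: 0.5 × 3.2 = 1.6 pp.
TFP growth = 2.6 − 1.414 = 1.186%.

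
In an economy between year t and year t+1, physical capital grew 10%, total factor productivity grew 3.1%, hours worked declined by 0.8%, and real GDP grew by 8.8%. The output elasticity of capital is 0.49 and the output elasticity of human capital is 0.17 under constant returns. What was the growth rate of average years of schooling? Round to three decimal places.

Labor's share = 1 − 0.49 − 0.17 = 0.34.
gY = gA + 0.49×10 + 0.34×(-0.8) + 0.17×g.
0.17×g = 8.8 − 3.1 − 4.628 = 1.072.
g = 1.072 / 0.17 = 6.30588%.

6.306%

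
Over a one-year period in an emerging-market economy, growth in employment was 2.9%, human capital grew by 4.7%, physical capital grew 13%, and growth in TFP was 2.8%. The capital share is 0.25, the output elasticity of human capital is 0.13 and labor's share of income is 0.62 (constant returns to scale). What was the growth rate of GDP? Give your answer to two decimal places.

8.46%

Labor's share = 1 − 0.25 − 0.13 = 0.62.
Physical capital: 0.25 × 13 = 3.25 pp.
Human capital: 0.13 × 4.7 = 0.611 pp.
Employment: 0.62 × 2.9 = 1.798 pp.
Output growth = 2.8 + 5.659 = 8.459%.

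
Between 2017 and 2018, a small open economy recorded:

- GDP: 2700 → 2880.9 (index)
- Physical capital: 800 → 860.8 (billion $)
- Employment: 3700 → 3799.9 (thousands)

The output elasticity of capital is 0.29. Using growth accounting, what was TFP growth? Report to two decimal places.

2.58%

GDP growth = (2880.9 − 2700) / 2700 = 6.7%.
Physical capital growth = (860.8 − 800) / 800 = 7.6%.
Employment growth = (3799.9 − 3700) / 3700 = 2.7%.
Labor's share = 1 − 0.29 = 0.71.
Physical capital: 0.29 × 7.6 = 2.204 pp.
Employment: 0.71 × 2.7 = 1.917 pp.
TFP growth = 6.7 − 4.121 = 2.579%.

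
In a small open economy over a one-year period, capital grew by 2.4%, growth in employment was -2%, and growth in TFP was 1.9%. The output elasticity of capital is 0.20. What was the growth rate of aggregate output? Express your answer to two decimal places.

Labor's share = 1 − 0.2 = 0.8.
Capital: 0.2 × 2.4 = 0.48 pp.
Employment: 0.8 × (-2) = -1.6 pp.
Output growth = 1.9 + (-1.12) = 0.78%.

0.78%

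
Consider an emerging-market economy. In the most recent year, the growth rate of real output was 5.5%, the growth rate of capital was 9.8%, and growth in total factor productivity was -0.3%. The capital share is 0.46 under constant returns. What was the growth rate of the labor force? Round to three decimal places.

The labor force grew 2.393%.

Labor's share = 1 − 0.46 = 0.54.
gY = gA + 0.46×9.8 + 0.54×g.
0.54×g = 5.5 + 0.3 − 4.508 = 1.292.
g = 1.292 / 0.54 = 2.39259%.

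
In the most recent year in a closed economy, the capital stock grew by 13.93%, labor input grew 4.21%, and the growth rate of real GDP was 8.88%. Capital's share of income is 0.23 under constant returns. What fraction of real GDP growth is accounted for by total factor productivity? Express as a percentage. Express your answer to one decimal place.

27.4%

Labor's share = 1 − 0.23 = 0.77.
The capital stock: 0.23 × 13.93 = 3.2039 pp.
Labor input: 0.77 × 4.21 = 3.2417 pp.
TFP growth = 8.88 − 6.4456 = 2.4344%.
TFP share of growth = 2.4344 / 8.88 × 100 = 27.414%.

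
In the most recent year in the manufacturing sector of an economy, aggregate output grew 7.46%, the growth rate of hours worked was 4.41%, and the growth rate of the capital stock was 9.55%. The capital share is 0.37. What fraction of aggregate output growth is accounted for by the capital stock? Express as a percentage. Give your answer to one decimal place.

The capital stock contributed 0.37 × 9.55 = 3.5335 pp.
Share of growth = 3.5335 / 7.46 × 100 = 47.366%.

The capital stock accounted for 47.4% of growth.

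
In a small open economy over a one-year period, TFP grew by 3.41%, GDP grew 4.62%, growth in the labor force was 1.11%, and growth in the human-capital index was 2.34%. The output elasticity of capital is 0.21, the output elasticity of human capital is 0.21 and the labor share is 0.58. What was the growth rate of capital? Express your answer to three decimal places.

Capital growth was 0.356%.

Labor's share = 1 − 0.21 − 0.21 = 0.58.
gY = gA + 0.21×2.34 + 0.58×1.11 + 0.21×g.
0.21×g = 4.62 − 3.41 − 1.1352 = 0.0748.
g = 0.0748 / 0.21 = 0.35619%.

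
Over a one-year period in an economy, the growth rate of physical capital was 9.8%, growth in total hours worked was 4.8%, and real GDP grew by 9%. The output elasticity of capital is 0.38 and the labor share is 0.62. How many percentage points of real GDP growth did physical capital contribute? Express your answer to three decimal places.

Contribution = share × growth = 0.38 × 9.8 = 3.724 pp.

3.724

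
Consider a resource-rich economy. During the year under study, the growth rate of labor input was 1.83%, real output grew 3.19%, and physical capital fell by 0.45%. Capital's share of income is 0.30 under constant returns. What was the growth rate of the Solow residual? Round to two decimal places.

Labor's share = 1 − 0.3 = 0.7.
Physical capital: 0.3 × (-0.45) = -0.135 pp.
Labor input: 0.7 × 1.83 = 1.281 pp.
TFP growth = 3.19 − 1.146 = 2.044%.

The Solow residual grew 2.04%.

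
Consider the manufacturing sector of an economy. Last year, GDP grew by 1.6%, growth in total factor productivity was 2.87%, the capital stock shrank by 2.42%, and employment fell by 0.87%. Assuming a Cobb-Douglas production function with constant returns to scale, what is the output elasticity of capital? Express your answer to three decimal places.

gY = gA + α·gK + (1−α)·gL, so gY − gA − gL = α(gK − gL).
1.6 − 2.87 + 0.87 = α × (-2.42 − (-0.87)).
-0.4 = -1.55 α, so α = 0.25806.

0.258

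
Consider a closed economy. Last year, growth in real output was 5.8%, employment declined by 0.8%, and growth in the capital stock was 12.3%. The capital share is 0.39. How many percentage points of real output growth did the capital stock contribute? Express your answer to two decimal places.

Contribution = share × growth = 0.39 × 12.3 = 4.797 pp.

4.80 pp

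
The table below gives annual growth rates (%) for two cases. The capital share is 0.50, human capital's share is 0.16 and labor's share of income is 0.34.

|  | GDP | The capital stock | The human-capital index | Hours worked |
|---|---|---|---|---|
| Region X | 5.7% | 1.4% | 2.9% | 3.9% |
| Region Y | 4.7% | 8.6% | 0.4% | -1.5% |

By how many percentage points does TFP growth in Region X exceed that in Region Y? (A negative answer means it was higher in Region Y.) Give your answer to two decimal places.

Labor's share = 1 − 0.5 − 0.16 = 0.34.
Region X: TFP = 5.7 − 0.7 − 0.464 − 1.326 = 3.21%.
Region Y: TFP = 4.7 − 4.3 − 0.064 + 0.51 = 0.846%.
Difference = 3.21 − (0.846) = 2.364 pp.

2.36 percentage points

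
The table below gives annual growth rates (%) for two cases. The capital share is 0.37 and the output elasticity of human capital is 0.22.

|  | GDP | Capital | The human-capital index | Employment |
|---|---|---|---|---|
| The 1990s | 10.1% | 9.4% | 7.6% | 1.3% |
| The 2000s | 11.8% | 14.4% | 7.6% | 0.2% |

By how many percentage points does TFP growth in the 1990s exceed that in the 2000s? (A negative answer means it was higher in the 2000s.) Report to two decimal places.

Labor's share = 1 − 0.37 − 0.22 = 0.41.
The 1990s: TFP = 10.1 − 3.478 − 1.672 − 0.533 = 4.417%.
The 2000s: TFP = 11.8 − 5.328 − 1.672 − 0.082 = 4.718%.
Difference = 4.417 − (4.718) = -0.301 pp.

-0.30 percentage points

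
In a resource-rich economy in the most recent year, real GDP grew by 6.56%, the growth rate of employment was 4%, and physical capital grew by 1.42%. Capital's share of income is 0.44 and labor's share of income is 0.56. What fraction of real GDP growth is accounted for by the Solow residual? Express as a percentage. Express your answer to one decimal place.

Labor's share = 1 − 0.44 = 0.56.
Physical capital: 0.44 × 1.42 = 0.6248 pp.
Employment: 0.56 × 4 = 2.24 pp.
TFP growth = 6.56 − 2.8648 = 3.6952%.
TFP share of growth = 3.6952 / 6.56 × 100 = 56.329%.

56.3%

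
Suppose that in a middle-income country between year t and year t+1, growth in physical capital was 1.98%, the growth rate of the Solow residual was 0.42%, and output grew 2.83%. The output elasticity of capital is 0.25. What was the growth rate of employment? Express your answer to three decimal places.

Labor's share = 1 − 0.25 = 0.75.
gY = gA + 0.25×1.98 + 0.75×g.
0.75×g = 2.83 − 0.42 − 0.495 = 1.915.
g = 1.915 / 0.75 = 2.55333%.

Employment growth was 2.553%.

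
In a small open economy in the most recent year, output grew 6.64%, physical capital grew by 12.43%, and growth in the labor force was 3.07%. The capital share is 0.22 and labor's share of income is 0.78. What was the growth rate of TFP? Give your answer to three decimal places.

1.511%

Labor's share = 1 − 0.22 = 0.78.
Physical capital: 0.22 × 12.43 = 2.7346 pp.
The labor force: 0.78 × 3.07 = 2.3946 pp.
TFP growth = 6.64 − 5.1292 = 1.5108%.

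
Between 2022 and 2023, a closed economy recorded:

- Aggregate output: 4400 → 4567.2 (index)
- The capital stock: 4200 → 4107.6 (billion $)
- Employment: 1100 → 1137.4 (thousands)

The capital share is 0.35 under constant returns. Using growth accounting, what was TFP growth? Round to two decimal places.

2.36%

Aggregate output growth = (4567.2 − 4400) / 4400 = 3.8%.
The capital stock growth = (4107.6 − 4200) / 4200 = -2.2%.
Employment growth = (1137.4 − 1100) / 1100 = 3.4%.
Labor's share = 1 − 0.35 = 0.65.
The capital stock: 0.35 × (-2.2) = -0.77 pp.
Employment: 0.65 × 3.4 = 2.21 pp.
TFP growth = 3.8 − 1.44 = 2.36%.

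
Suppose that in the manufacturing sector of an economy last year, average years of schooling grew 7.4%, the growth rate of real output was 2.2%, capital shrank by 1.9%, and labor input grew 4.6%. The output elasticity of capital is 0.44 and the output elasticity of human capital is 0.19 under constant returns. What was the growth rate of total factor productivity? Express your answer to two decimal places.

-0.07%

Labor's share = 1 − 0.44 − 0.19 = 0.37.
Capital: 0.44 × (-1.9) = -0.836 pp.
Average years of schooling: 0.19 × 7.4 = 1.406 pp.
Labor input: 0.37 × 4.6 = 1.702 pp.
TFP growth = 2.2 − 2.272 = -0.072%.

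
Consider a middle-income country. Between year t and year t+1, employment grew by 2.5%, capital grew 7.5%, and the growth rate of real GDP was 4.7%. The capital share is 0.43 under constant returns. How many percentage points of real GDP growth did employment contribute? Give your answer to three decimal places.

1.425

Labor's share = 1 − 0.43 = 0.57.
Contribution = share × growth = 0.57 × 2.5 = 1.425 pp.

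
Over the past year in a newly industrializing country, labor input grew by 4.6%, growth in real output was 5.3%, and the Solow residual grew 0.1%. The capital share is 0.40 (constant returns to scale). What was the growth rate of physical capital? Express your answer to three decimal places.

Physical capital growth was 6.100%.

Labor's share = 1 − 0.4 = 0.6.
gY = gA + 0.6×4.6 + 0.4×g.
0.4×g = 5.3 − 0.1 − 2.76 = 2.44.
g = 2.44 / 0.4 = 6.1%.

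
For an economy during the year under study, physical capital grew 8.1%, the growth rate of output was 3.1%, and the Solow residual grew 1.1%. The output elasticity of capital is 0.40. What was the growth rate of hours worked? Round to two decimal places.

Labor's share = 1 − 0.4 = 0.6.
gY = gA + 0.4×8.1 + 0.6×g.
0.6×g = 3.1 − 1.1 − 3.24 = -1.24.
g = -1.24 / 0.6 = -2.0667%.

-2.07%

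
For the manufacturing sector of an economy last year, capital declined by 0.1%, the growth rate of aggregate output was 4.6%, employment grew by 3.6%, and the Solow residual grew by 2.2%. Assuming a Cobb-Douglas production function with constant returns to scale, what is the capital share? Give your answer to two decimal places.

0.32

gY = gA + α·gK + (1−α)·gL, so gY − gA − gL = α(gK − gL).
4.6 − 2.2 − 3.6 = α × (-0.1 − 3.6).
-1.2 = -3.7 α, so α = 0.3243.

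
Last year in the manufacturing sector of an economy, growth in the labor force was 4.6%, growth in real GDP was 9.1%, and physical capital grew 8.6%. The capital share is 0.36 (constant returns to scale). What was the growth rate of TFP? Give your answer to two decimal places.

TFP growth was 3.06%.

Labor's share = 1 − 0.36 = 0.64.
Physical capital: 0.36 × 8.6 = 3.096 pp.
The labor force: 0.64 × 4.6 = 2.944 pp.
TFP growth = 9.1 − 6.04 = 3.06%.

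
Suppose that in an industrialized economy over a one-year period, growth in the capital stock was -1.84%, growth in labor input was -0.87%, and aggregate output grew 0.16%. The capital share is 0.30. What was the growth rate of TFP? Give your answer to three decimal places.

Labor's share = 1 − 0.3 = 0.7.
The capital stock: 0.3 × (-1.84) = -0.552 pp.
Labor input: 0.7 × (-0.87) = -0.609 pp.
TFP growth = 0.16 + 1.161 = 1.321%.

1.321%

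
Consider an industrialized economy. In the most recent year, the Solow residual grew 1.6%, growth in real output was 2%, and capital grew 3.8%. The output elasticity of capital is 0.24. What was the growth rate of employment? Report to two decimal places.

Labor's share = 1 − 0.24 = 0.76.
gY = gA + 0.24×3.8 + 0.76×g.
0.76×g = 2 − 1.6 − 0.912 = -0.512.
g = -0.512 / 0.76 = -0.6737%.

-0.67%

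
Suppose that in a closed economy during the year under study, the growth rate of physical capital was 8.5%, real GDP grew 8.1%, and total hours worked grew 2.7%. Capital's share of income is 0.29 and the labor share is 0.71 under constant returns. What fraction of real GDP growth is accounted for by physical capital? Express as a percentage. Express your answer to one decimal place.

Physical capital contributed 0.29 × 8.5 = 2.465 pp.
Share of growth = 2.465 / 8.1 × 100 = 30.432%.

30.4%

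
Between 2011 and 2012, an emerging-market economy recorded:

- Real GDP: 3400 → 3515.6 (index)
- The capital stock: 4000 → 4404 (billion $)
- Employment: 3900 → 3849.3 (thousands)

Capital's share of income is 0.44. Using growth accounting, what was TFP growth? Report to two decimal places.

-0.32%

Real GDP growth = (3515.6 − 3400) / 3400 = 3.4%.
The capital stock growth = (4404 − 4000) / 4000 = 10.1%.
Employment growth = (3849.3 − 3900) / 3900 = -1.3%.
Labor's share = 1 − 0.44 = 0.56.
The capital stock: 0.44 × 10.1 = 4.444 pp.
Employment: 0.56 × (-1.3) = -0.728 pp.
TFP growth = 3.4 − 3.716 = -0.316%.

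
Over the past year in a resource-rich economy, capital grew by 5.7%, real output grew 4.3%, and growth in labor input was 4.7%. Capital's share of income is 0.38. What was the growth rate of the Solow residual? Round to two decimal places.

-0.78%

Labor's share = 1 − 0.38 = 0.62.
Capital: 0.38 × 5.7 = 2.166 pp.
Labor input: 0.62 × 4.7 = 2.914 pp.
TFP growth = 4.3 − 5.08 = -0.78%.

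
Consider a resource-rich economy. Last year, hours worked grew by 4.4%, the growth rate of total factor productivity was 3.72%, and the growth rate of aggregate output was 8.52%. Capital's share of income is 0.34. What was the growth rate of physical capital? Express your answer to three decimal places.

Physical capital growth was 5.576%.

Labor's share = 1 − 0.34 = 0.66.
gY = gA + 0.66×4.4 + 0.34×g.
0.34×g = 8.52 − 3.72 − 2.904 = 1.896.
g = 1.896 / 0.34 = 5.57647%.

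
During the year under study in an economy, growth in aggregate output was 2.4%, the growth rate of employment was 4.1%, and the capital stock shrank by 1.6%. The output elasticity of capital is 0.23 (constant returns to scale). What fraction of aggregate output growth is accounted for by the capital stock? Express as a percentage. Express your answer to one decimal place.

-15.3%

The capital stock contributed 0.23 × (-1.6) = -0.368 pp.
Share of growth = -0.368 / 2.4 × 100 = -15.333%.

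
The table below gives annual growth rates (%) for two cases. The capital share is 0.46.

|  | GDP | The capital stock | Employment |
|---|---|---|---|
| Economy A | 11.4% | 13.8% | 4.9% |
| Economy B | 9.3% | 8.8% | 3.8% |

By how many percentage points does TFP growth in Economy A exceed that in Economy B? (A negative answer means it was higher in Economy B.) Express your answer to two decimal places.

-0.79 percentage points

Labor's share = 1 − 0.46 = 0.54.
Economy A: TFP = 11.4 − 6.348 − 2.646 = 2.406%.
Economy B: TFP = 9.3 − 4.048 − 2.052 = 3.2%.
Difference = 2.406 − (3.2) = -0.794 pp.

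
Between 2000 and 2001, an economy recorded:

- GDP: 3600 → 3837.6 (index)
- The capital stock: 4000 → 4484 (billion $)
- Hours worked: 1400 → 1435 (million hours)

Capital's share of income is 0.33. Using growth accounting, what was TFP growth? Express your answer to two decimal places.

0.93%

GDP growth = (3837.6 − 3600) / 3600 = 6.6%.
The capital stock growth = (4484 − 4000) / 4000 = 12.1%.
Hours worked growth = (1435 − 1400) / 1400 = 2.5%.
Labor's share = 1 − 0.33 = 0.67.
The capital stock: 0.33 × 12.1 = 3.993 pp.
Hours worked: 0.67 × 2.5 = 1.675 pp.
TFP growth = 6.6 − 5.668 = 0.932%.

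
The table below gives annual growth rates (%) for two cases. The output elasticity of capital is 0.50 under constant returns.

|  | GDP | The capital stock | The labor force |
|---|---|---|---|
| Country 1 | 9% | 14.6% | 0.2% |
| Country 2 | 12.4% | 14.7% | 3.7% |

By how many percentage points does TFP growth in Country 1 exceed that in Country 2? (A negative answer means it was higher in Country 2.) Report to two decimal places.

Labor's share = 1 − 0.5 = 0.5.
Country 1: TFP = 9 − 7.3 − 0.1 = 1.6%.
Country 2: TFP = 12.4 − 7.35 − 1.85 = 3.2%.
Difference = 1.6 − (3.2) = -1.6 pp.

-1.60 percentage points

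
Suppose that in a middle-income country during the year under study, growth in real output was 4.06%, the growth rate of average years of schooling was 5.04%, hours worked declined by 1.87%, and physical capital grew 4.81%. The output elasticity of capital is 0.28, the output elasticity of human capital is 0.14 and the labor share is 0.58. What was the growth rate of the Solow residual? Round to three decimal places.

3.092%

Labor's share = 1 − 0.28 − 0.14 = 0.58.
Physical capital: 0.28 × 4.81 = 1.3468 pp.
Average years of schooling: 0.14 × 5.04 = 0.7056 pp.
Hours worked: 0.58 × (-1.87) = -1.0846 pp.
TFP growth = 4.06 − 0.9678 = 3.0922%.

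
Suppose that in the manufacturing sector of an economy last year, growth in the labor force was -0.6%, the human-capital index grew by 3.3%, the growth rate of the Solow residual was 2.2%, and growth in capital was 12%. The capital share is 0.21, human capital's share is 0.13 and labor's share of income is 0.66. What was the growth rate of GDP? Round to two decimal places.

4.75%

Labor's share = 1 − 0.21 − 0.13 = 0.66.
Capital: 0.21 × 12 = 2.52 pp.
The human-capital index: 0.13 × 3.3 = 0.429 pp.
The labor force: 0.66 × (-0.6) = -0.396 pp.
Output growth = 2.2 + 2.553 = 4.753%.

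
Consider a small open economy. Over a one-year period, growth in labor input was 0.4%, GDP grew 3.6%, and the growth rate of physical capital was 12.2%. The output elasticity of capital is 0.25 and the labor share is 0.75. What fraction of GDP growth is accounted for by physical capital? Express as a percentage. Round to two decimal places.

Physical capital contributed 0.25 × 12.2 = 3.05 pp.
Share of growth = 3.05 / 3.6 × 100 = 84.7222%.

Physical capital accounted for 84.72% of growth.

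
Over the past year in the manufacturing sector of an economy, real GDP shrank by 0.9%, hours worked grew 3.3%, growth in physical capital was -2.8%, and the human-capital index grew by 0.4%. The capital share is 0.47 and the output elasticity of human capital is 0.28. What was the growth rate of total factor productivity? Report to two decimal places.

Labor's share = 1 − 0.47 − 0.28 = 0.25.
Physical capital: 0.47 × (-2.8) = -1.316 pp.
The human-capital index: 0.28 × 0.4 = 0.112 pp.
Hours worked: 0.25 × 3.3 = 0.825 pp.
TFP growth = -0.9 + 0.379 = -0.521%.

-0.52%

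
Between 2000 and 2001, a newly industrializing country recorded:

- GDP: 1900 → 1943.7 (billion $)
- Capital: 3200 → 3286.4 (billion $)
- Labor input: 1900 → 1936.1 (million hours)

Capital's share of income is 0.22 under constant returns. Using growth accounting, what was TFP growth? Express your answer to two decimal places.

GDP growth = (1943.7 − 1900) / 1900 = 2.3%.
Capital growth = (3286.4 − 3200) / 3200 = 2.7%.
Labor input growth = (1936.1 − 1900) / 1900 = 1.9%.
Labor's share = 1 − 0.22 = 0.78.
Capital: 0.22 × 2.7 = 0.594 pp.
Labor input: 0.78 × 1.9 = 1.482 pp.
TFP growth = 2.3 − 2.076 = 0.224%.

TFP grew 0.22%.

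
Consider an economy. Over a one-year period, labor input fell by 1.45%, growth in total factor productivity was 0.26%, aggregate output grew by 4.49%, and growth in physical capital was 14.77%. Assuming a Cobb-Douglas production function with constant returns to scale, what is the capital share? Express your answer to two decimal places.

The capital share is 0.35.

gY = gA + α·gK + (1−α)·gL, so gY − gA − gL = α(gK − gL).
4.49 − 0.26 + 1.45 = α × (14.77 − (-1.45)).
5.68 = 16.22 α, so α = 0.3502.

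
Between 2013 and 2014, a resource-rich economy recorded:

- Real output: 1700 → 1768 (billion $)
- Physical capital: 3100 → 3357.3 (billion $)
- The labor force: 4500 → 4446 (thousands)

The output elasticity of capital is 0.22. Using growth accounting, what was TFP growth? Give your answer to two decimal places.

Real output growth = (1768 − 1700) / 1700 = 4%.
Physical capital growth = (3357.3 − 3100) / 3100 = 8.3%.
The labor force growth = (4446 − 4500) / 4500 = -1.2%.
Labor's share = 1 − 0.22 = 0.78.
Physical capital: 0.22 × 8.3 = 1.826 pp.
The labor force: 0.78 × (-1.2) = -0.936 pp.
TFP growth = 4 − 0.89 = 3.11%.

TFP growth was 3.11%.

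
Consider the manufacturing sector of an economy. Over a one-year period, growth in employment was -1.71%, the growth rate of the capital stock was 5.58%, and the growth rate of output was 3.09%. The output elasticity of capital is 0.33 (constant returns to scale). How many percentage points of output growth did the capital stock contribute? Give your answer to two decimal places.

Contribution = share × growth = 0.33 × 5.58 = 1.8414 pp.

1.84 pp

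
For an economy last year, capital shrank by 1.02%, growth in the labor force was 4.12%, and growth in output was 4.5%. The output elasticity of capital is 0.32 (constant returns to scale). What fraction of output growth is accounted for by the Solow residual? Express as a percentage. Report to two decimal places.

Labor's share = 1 − 0.32 = 0.68.
Capital: 0.32 × (-1.02) = -0.3264 pp.
The labor force: 0.68 × 4.12 = 2.8016 pp.
TFP growth = 4.5 − 2.4752 = 2.0248%.
TFP share of growth = 2.0248 / 4.5 × 100 = 44.9956%.

45.00%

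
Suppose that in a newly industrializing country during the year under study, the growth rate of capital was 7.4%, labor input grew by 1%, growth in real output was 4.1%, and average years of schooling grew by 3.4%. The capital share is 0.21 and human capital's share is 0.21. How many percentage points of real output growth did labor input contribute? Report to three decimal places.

Labor's share = 1 − 0.21 − 0.21 = 0.58.
Contribution = share × growth = 0.58 × 1 = 0.58 pp.

0.580 pp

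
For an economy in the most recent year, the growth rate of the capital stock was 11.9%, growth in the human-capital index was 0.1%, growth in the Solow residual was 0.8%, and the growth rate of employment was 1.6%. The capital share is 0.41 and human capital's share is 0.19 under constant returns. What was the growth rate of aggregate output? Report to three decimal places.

Aggregate output grew 6.338%.

Labor's share = 1 − 0.41 − 0.19 = 0.4.
The capital stock: 0.41 × 11.9 = 4.879 pp.
The human-capital index: 0.19 × 0.1 = 0.019 pp.
Employment: 0.4 × 1.6 = 0.64 pp.
Output growth = 0.8 + 5.538 = 6.338%.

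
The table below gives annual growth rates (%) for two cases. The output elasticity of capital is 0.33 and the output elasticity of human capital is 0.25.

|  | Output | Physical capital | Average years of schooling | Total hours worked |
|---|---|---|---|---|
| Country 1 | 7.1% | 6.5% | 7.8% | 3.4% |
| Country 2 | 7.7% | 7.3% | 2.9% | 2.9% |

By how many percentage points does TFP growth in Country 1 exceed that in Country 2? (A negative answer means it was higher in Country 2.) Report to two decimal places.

Labor's share = 1 − 0.33 − 0.25 = 0.42.
Country 1: TFP = 7.1 − 2.145 − 1.95 − 1.428 = 1.577%.
Country 2: TFP = 7.7 − 2.409 − 0.725 − 1.218 = 3.348%.
Difference = 1.577 − (3.348) = -1.771 pp.

-1.77 percentage points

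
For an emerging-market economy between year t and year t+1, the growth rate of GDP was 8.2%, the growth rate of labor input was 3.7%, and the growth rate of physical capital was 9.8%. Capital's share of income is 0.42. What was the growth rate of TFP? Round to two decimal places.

TFP grew 1.94%.

Labor's share = 1 − 0.42 = 0.58.
Physical capital: 0.42 × 9.8 = 4.116 pp.
Labor input: 0.58 × 3.7 = 2.146 pp.
TFP growth = 8.2 − 6.262 = 1.938%.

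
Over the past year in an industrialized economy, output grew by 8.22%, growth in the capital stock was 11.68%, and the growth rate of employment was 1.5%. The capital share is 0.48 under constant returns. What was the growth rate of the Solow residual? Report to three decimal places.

Labor's share = 1 − 0.48 = 0.52.
The capital stock: 0.48 × 11.68 = 5.6064 pp.
Employment: 0.52 × 1.5 = 0.78 pp.
TFP growth = 8.22 − 6.3864 = 1.8336%.

1.834%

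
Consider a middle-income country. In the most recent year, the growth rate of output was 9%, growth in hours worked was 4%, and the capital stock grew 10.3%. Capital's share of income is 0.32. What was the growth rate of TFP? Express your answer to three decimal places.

TFP growth was 2.984%.

Labor's share = 1 − 0.32 = 0.68.
The capital stock: 0.32 × 10.3 = 3.296 pp.
Hours worked: 0.68 × 4 = 2.72 pp.
TFP growth = 9 − 6.016 = 2.984%.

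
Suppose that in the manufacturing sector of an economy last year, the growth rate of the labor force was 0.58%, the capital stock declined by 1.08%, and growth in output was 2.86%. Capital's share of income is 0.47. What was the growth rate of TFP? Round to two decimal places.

Labor's share = 1 − 0.47 = 0.53.
The capital stock: 0.47 × (-1.08) = -0.5076 pp.
The labor force: 0.53 × 0.58 = 0.3074 pp.
TFP growth = 2.86 + 0.2002 = 3.0602%.

3.06%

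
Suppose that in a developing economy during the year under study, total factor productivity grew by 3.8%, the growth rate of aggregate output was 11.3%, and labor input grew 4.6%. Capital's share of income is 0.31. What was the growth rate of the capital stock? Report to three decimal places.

Labor's share = 1 − 0.31 = 0.69.
gY = gA + 0.69×4.6 + 0.31×g.
0.31×g = 11.3 − 3.8 − 3.174 = 4.326.
g = 4.326 / 0.31 = 13.95484%.

13.955%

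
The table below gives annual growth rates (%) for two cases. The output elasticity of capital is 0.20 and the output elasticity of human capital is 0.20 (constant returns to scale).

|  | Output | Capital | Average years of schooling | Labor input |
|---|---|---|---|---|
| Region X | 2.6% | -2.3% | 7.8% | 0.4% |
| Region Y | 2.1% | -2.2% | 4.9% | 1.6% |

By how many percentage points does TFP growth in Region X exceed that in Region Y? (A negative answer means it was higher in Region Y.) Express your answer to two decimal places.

Labor's share = 1 − 0.2 − 0.2 = 0.6.
Region X: TFP = 2.6 + 0.46 − 1.56 − 0.24 = 1.26%.
Region Y: TFP = 2.1 + 0.44 − 0.98 − 0.96 = 0.6%.
Difference = 1.26 − (0.6) = 0.66 pp.

0.66 percentage points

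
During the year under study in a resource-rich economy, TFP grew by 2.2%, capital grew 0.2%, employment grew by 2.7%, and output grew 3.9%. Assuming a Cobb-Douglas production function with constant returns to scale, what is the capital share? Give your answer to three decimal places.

gY = gA + α·gK + (1−α)·gL, so gY − gA − gL = α(gK − gL).
3.9 − 2.2 − 2.7 = α × (0.2 − 2.7).
-1 = -2.5 α, so α = 0.4.

0.400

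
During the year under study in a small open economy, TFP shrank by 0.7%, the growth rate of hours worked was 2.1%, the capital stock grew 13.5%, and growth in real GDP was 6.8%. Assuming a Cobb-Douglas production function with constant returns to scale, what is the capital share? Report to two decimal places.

gY = gA + α·gK + (1−α)·gL, so gY − gA − gL = α(gK − gL).
6.8 + 0.7 − 2.1 = α × (13.5 − 2.1).
5.4 = 11.4 α, so α = 0.4737.

α = 0.47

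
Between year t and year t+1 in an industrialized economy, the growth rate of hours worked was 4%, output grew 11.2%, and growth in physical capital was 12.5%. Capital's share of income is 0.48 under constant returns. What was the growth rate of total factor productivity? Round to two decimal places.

Labor's share = 1 − 0.48 = 0.52.
Physical capital: 0.48 × 12.5 = 6 pp.
Hours worked: 0.52 × 4 = 2.08 pp.
TFP growth = 11.2 − 8.08 = 3.12%.

Total factor productivity growth was 3.12%.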